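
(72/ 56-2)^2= 0.51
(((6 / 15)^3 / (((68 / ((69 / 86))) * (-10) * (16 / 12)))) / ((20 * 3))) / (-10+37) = -23 / 657900000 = -0.00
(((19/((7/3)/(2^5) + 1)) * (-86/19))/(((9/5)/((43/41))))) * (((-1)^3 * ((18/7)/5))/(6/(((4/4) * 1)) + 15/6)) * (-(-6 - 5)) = 15620352/502537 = 31.08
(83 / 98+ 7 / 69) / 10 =6413 / 67620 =0.09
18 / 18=1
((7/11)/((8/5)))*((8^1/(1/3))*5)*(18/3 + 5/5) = 3675/11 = 334.09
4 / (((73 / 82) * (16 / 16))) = 328 / 73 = 4.49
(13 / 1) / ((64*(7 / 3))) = 39 / 448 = 0.09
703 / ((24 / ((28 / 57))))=259 / 18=14.39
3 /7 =0.43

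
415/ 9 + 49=856/ 9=95.11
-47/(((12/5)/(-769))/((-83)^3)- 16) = 103330487705/35176336228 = 2.94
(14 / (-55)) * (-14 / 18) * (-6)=-196 / 165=-1.19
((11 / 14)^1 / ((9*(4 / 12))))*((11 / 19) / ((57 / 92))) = 5566 / 22743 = 0.24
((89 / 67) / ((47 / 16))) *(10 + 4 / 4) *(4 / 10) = 31328 / 15745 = 1.99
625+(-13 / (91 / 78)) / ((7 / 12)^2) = 203143 / 343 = 592.25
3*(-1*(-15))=45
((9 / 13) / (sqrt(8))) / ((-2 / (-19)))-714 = -714+ 171*sqrt(2) / 104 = -711.67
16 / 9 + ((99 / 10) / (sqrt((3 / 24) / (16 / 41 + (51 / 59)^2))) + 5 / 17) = 317 / 153 + 693 * sqrt(271666) / 12095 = 31.94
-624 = -624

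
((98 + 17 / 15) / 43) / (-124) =-1487 / 79980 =-0.02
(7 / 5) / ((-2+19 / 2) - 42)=-14 / 345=-0.04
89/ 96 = 0.93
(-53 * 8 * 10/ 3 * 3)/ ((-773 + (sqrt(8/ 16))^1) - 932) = 4240 * sqrt(2)/ 5814049 + 14458400/ 5814049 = 2.49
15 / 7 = 2.14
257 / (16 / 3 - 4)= 771 / 4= 192.75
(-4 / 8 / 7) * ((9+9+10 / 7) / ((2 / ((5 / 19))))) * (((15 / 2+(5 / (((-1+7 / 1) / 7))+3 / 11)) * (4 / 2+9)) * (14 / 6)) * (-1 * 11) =839630 / 1197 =701.45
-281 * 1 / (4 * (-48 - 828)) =281 / 3504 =0.08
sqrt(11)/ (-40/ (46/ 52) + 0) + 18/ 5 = 18/ 5-23 * sqrt(11)/ 1040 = 3.53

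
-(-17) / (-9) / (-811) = 17 / 7299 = 0.00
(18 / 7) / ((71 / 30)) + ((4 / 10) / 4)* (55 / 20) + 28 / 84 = 1.69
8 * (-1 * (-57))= 456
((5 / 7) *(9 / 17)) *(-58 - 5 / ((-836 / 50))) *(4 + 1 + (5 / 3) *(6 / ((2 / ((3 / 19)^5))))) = -610843220775 / 5598459839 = -109.11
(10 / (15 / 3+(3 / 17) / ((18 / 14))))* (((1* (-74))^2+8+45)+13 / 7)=9872580 / 917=10766.17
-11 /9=-1.22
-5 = -5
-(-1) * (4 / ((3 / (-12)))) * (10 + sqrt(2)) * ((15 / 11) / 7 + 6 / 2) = -39360 / 77- 3936 * sqrt(2) / 77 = -583.46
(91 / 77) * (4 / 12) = 13 / 33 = 0.39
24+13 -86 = -49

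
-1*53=-53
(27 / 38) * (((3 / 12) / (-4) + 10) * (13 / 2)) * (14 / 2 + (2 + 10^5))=5581402281 / 1216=4589968.98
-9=-9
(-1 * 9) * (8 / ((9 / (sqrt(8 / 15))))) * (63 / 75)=-112 * sqrt(30) / 125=-4.91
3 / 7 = 0.43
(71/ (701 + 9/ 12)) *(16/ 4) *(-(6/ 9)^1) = -2272/ 8421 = -0.27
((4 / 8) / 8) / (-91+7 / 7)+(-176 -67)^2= 85030559 / 1440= 59049.00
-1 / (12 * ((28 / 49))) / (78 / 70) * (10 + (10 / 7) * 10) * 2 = -2975 / 468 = -6.36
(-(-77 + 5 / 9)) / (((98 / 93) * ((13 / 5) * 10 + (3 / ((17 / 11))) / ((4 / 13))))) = 725152 / 322959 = 2.25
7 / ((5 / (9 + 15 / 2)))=231 / 10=23.10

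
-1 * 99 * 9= -891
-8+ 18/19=-134/19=-7.05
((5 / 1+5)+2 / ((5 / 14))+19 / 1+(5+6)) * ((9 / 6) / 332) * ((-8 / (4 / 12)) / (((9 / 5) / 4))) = -912 / 83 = -10.99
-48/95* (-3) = 144/95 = 1.52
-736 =-736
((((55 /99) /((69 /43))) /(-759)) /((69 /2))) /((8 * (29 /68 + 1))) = -3655 /3154671927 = -0.00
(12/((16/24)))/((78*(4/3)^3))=81/832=0.10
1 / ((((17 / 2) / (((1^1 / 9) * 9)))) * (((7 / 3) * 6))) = 1 / 119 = 0.01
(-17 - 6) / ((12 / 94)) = -1081 / 6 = -180.17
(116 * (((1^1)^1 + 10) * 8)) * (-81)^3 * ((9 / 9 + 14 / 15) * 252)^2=-32192172481125888 / 25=-1287686899245035.52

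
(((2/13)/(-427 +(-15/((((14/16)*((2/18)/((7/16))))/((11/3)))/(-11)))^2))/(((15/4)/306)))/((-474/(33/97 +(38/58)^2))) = -401728/146103291597679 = -0.00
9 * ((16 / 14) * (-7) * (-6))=432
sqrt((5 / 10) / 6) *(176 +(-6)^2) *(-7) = -742 *sqrt(3) / 3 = -428.39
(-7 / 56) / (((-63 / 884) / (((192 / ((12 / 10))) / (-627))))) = -0.45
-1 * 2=-2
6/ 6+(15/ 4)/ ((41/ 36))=176/ 41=4.29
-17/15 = -1.13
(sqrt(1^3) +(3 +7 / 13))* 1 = 59 / 13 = 4.54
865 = 865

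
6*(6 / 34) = 18 / 17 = 1.06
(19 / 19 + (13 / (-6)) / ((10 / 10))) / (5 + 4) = -0.13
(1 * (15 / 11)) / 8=15 / 88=0.17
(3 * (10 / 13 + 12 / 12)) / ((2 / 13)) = 69 / 2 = 34.50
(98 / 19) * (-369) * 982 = -35511084 / 19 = -1869004.42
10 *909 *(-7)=-63630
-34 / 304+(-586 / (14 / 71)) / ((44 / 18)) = -14230561 / 11704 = -1215.87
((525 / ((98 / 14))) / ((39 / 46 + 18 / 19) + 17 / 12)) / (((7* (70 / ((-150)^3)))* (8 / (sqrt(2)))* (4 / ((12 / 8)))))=-24888515625* sqrt(2) / 3301228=-10661.99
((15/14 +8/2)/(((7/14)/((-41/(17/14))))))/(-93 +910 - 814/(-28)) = -81508/201365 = -0.40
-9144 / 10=-4572 / 5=-914.40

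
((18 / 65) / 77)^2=324 / 25050025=0.00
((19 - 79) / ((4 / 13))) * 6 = -1170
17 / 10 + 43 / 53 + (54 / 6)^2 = 44261 / 530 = 83.51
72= 72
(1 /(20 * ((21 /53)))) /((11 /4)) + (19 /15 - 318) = -365774 /1155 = -316.69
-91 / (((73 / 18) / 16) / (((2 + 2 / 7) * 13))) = -778752 / 73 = -10667.84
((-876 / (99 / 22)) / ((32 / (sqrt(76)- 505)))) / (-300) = -7373 / 720+73 * sqrt(19) / 1800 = -10.06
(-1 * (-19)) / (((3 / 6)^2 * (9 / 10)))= 760 / 9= 84.44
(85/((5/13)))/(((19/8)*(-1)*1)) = -93.05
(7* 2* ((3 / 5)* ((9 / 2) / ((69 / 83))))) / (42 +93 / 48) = 83664 / 80845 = 1.03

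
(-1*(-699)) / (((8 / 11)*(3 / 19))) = 48697 / 8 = 6087.12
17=17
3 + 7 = 10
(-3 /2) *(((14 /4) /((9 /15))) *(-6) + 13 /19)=978 /19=51.47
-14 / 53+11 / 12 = 415 / 636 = 0.65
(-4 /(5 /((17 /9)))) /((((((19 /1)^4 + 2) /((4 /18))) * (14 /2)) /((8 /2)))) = -544 /369465705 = -0.00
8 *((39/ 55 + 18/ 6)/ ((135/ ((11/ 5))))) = 544/ 1125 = 0.48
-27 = -27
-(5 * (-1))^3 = 125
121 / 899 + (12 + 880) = 892.13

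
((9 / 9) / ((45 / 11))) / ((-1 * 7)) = -11 / 315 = -0.03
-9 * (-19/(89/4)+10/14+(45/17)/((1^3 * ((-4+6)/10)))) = -1248264/10591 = -117.86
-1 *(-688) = 688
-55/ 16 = -3.44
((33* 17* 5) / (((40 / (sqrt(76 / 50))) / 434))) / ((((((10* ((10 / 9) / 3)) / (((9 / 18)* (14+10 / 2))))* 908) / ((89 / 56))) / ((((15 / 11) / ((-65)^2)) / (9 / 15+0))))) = 72183717* sqrt(38) / 4910464000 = 0.09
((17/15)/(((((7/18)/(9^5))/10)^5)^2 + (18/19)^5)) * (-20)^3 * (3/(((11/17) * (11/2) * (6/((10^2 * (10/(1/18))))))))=-126411796562869705746624453968984124944568029989372661716621433537593344000000000000000/4207250966169949658738272025338915332726316211892515952330863669174558470411771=-30046174.47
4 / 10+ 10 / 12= 37 / 30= 1.23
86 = 86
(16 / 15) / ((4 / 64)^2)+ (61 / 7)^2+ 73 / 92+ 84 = 29333483 / 67620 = 433.80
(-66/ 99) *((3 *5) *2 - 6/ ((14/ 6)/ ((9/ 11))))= -1432/ 77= -18.60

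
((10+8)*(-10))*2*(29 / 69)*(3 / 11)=-41.26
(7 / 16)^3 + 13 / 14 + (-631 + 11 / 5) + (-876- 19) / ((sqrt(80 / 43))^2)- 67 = -168569883 / 143360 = -1175.85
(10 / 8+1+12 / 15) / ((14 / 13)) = 793 / 280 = 2.83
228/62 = 114/31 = 3.68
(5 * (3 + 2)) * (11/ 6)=275/ 6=45.83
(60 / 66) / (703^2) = 10 / 5436299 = 0.00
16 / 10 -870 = -4342 / 5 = -868.40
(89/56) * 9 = 801/56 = 14.30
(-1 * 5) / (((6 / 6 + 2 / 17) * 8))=-0.56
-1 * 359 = -359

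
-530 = -530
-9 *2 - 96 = -114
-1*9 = -9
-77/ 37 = -2.08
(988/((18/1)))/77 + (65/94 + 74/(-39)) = -0.49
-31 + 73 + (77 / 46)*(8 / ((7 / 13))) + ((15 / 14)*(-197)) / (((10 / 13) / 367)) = -64809139 / 644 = -100635.31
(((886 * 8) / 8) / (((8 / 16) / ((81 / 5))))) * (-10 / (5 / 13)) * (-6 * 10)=44781984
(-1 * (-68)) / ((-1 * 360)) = -17 / 90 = -0.19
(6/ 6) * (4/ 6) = 2/ 3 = 0.67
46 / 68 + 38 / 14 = 807 / 238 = 3.39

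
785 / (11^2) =785 / 121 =6.49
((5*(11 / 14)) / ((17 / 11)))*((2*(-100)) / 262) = -30250 / 15589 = -1.94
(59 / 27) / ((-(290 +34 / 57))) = -1121 / 149076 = -0.01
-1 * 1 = -1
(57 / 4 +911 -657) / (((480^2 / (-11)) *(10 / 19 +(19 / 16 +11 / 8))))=-224257 / 54086400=-0.00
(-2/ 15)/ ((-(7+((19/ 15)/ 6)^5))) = 787320000/ 41336776099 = 0.02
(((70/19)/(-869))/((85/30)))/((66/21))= -1470/3087557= -0.00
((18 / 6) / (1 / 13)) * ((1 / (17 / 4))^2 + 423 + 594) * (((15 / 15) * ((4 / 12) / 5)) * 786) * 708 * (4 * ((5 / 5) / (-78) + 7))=11885938524912 / 289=41127814965.09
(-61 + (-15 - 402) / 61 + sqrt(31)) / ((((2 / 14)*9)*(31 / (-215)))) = 6227690 / 17019 - 1505*sqrt(31) / 279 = 335.89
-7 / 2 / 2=-7 / 4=-1.75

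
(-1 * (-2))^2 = 4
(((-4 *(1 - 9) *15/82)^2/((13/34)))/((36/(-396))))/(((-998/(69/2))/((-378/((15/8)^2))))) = -39955120128/10904647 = -3664.05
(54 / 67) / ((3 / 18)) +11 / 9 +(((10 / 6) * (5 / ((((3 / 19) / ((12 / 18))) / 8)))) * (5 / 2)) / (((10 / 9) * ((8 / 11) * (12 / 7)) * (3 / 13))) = 31944497 / 14472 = 2207.33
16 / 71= 0.23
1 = 1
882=882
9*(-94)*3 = -2538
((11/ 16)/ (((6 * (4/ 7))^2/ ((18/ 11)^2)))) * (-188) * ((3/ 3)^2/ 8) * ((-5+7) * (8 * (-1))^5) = 2653056/ 11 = 241186.91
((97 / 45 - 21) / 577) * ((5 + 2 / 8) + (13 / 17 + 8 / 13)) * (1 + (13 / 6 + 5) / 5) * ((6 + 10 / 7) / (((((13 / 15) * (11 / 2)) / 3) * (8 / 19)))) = -861695942 / 147282135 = -5.85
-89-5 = -94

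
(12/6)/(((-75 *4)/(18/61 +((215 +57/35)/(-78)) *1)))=0.02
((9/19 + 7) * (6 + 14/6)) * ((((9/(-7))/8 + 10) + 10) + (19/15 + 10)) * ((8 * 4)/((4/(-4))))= -74206360/1197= -61993.62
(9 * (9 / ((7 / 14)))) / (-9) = -18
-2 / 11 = -0.18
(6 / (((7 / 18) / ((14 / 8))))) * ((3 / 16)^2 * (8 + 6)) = 1701 / 128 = 13.29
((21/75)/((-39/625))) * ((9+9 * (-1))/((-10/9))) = 0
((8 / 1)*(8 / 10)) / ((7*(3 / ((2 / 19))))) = 64 / 1995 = 0.03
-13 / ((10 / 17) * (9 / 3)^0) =-221 / 10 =-22.10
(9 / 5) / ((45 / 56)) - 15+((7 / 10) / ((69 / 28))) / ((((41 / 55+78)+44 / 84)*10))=-671727507 / 52644700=-12.76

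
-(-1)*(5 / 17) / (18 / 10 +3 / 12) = 100 / 697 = 0.14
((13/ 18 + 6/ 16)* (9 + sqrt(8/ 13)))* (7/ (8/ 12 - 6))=-1659/ 128 - 553* sqrt(26)/ 2496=-14.09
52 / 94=26 / 47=0.55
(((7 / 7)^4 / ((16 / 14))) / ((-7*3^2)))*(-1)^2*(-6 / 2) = 0.04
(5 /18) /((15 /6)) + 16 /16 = 10 /9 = 1.11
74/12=37/6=6.17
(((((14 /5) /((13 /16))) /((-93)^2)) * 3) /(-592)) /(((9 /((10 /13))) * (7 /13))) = -4 /12480507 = -0.00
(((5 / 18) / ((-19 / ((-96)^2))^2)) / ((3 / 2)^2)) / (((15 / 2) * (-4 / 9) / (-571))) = 1796210688 / 361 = 4975652.88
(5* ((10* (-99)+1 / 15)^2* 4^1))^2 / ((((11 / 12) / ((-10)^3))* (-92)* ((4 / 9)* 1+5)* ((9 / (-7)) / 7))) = -31114928187408384640 / 6831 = -4554959477003130.53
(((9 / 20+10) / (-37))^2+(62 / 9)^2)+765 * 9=6932.54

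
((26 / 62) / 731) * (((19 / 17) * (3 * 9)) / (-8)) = -6669 / 3081896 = -0.00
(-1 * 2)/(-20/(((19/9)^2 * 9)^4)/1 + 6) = -16983563041/50950623513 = -0.33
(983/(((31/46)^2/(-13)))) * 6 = -162242184/961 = -168826.41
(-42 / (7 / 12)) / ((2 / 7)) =-252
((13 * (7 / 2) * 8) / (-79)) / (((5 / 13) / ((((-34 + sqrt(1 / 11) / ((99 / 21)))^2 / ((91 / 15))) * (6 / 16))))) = -180021049 / 210298 + 9282 * sqrt(11) / 9559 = -852.81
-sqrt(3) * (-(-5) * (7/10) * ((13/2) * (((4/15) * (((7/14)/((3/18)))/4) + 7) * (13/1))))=-10647 * sqrt(3)/5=-3688.23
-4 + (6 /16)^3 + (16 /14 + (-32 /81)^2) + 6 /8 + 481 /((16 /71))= 50145856637 /23514624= 2132.54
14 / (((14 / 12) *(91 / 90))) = 1080 / 91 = 11.87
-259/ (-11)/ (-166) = -259/ 1826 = -0.14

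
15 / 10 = 3 / 2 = 1.50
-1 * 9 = -9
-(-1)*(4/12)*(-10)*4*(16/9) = -640/27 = -23.70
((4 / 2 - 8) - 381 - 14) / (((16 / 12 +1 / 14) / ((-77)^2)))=-1692478.27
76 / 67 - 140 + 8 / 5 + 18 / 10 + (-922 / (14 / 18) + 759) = -1317642 / 2345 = -561.89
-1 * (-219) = 219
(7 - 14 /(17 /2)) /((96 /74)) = 3367 /816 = 4.13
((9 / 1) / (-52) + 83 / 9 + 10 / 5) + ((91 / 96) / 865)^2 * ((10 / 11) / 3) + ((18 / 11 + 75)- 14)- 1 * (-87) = 47534473376773 / 295823024640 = 160.69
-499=-499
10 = 10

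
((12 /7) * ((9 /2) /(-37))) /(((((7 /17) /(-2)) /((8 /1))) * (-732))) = -1224 /110593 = -0.01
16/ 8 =2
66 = 66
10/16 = 0.62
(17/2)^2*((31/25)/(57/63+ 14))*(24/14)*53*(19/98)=81195417/766850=105.88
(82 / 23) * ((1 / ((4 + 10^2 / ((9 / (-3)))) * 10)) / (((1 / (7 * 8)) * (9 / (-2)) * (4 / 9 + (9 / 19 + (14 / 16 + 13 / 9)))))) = 261744 / 5602685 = 0.05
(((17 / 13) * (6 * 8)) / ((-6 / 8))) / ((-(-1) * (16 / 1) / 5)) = -340 / 13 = -26.15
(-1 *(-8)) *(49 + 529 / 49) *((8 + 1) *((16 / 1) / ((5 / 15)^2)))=30378240 / 49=619964.08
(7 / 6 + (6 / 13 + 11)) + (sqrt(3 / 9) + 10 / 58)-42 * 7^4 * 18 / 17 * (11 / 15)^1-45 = -15061094839 / 192270 + sqrt(3) / 3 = -78332.47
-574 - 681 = -1255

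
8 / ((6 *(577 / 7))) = 28 / 1731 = 0.02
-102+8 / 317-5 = -106.97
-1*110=-110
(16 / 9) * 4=64 / 9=7.11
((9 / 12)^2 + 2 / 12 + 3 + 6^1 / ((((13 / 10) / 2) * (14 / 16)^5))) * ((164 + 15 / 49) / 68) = 1834449084019 / 34944576576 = 52.50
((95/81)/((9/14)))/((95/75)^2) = 1750/1539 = 1.14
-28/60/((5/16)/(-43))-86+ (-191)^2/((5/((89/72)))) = 16194829/1800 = 8997.13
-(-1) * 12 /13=12 /13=0.92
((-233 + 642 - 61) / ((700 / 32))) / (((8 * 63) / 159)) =6148 / 1225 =5.02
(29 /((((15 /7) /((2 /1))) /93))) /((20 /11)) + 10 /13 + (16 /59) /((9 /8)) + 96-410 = 369817969 /345150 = 1071.47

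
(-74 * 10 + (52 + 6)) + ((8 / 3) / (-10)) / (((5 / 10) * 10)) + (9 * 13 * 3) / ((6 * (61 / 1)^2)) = -380679293 / 558150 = -682.04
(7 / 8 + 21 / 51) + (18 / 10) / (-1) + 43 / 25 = 4103 / 3400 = 1.21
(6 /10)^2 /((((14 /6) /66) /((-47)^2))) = 3936438 /175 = 22493.93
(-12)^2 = 144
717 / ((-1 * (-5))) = 717 / 5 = 143.40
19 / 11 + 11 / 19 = 482 / 209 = 2.31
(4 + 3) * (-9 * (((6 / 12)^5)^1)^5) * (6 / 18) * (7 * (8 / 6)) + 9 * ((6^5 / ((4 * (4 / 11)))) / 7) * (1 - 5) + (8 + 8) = -1613498417495 / 58720256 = -27477.71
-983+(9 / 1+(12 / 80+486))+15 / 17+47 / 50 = -826247 / 1700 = -486.03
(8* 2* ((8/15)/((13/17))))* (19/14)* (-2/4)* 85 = -175712/273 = -643.63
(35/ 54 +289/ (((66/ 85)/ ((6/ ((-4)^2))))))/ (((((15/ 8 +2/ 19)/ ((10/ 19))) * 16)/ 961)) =3201739675/ 1430352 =2238.43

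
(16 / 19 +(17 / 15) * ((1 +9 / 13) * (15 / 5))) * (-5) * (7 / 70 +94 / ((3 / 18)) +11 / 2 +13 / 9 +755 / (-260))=-18737.14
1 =1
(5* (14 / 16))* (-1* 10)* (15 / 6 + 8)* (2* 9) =-33075 / 4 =-8268.75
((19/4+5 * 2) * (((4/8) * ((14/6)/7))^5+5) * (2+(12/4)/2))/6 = 16057853/373248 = 43.02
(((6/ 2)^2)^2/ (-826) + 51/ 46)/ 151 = 9600/ 1434349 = 0.01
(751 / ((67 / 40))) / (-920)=-751 / 1541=-0.49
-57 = -57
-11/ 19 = -0.58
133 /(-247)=-7 /13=-0.54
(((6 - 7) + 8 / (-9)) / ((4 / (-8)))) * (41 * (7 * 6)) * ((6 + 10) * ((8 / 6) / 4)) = 312256 / 9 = 34695.11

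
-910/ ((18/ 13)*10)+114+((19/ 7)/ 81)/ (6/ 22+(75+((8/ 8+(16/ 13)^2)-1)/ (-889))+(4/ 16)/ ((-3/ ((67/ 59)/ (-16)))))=193369409206325/ 4005313316658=48.28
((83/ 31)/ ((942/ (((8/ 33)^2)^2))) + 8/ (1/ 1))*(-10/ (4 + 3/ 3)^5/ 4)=-0.01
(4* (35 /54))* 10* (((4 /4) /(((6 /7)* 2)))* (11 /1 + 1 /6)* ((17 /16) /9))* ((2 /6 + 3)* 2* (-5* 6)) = -3987.41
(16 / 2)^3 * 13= 6656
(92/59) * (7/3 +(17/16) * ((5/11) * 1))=34201/7788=4.39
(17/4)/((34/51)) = 51/8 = 6.38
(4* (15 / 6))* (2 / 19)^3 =80 / 6859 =0.01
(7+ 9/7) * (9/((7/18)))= 9396/49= 191.76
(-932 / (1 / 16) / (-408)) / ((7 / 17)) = 1864 / 21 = 88.76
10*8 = 80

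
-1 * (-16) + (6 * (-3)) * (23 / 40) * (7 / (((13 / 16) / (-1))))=6836 / 65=105.17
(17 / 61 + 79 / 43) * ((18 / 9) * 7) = 77700 / 2623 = 29.62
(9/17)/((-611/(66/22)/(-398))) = 10746/10387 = 1.03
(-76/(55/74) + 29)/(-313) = 4029/17215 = 0.23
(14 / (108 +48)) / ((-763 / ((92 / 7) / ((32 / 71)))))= -1633 / 476112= -0.00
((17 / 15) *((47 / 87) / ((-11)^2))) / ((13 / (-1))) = -799 / 2052765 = -0.00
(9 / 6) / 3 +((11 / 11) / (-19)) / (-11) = 211 / 418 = 0.50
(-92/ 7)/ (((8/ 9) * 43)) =-207/ 602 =-0.34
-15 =-15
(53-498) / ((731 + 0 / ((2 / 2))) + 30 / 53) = -23585 / 38773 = -0.61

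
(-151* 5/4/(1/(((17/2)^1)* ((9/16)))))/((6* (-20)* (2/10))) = 38505/1024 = 37.60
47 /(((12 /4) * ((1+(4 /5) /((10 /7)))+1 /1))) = 6.12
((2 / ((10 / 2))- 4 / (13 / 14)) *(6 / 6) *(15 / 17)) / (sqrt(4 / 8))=-762 *sqrt(2) / 221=-4.88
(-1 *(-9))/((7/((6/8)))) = 27/28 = 0.96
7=7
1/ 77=0.01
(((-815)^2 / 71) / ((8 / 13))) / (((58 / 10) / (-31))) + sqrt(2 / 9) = -81253.38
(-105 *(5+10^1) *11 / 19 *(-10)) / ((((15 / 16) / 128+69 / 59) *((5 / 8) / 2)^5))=5321464479744 / 2046775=2599926.46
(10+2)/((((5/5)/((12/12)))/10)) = 120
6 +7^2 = 55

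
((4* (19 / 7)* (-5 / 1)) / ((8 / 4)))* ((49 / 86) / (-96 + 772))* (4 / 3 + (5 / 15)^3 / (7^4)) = -631655 / 20707596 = -0.03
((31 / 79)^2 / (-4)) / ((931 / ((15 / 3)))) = -4805 / 23241484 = -0.00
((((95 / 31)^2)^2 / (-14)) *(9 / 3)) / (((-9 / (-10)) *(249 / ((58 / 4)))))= -11810340625 / 9658182618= -1.22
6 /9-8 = -22 /3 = -7.33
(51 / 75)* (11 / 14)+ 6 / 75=0.61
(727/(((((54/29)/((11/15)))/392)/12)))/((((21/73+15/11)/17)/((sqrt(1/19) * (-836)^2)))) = 2685255780414592 * sqrt(19)/5265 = 2223126036920.35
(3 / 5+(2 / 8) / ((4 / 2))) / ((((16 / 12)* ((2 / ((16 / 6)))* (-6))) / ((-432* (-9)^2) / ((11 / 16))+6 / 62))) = 167774657 / 27280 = 6150.10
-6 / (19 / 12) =-72 / 19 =-3.79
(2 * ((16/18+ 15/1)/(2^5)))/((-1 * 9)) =-143/1296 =-0.11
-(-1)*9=9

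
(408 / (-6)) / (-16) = 17 / 4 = 4.25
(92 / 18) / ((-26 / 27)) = -69 / 13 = -5.31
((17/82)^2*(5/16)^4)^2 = 32625390625/194184817300996096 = 0.00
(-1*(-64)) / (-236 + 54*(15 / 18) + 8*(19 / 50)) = -1600 / 4699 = -0.34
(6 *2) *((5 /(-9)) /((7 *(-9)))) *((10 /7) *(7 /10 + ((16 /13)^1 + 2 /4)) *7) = 6320 /2457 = 2.57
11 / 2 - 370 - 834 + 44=-2309 / 2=-1154.50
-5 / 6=-0.83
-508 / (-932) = 127 / 233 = 0.55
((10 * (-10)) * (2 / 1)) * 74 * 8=-118400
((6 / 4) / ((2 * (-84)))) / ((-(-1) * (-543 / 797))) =797 / 60816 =0.01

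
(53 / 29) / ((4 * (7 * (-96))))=-53 / 77952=-0.00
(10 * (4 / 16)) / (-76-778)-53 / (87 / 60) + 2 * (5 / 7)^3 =-86951625 / 2427068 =-35.83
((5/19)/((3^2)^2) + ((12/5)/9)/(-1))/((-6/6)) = 2027/7695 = 0.26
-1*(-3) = 3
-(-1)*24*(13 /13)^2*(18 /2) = 216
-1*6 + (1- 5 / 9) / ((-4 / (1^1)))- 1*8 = -127 / 9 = -14.11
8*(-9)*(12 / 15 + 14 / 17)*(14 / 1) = -139104 / 85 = -1636.52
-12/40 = -3/10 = -0.30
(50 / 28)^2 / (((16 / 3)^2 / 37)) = 208125 / 50176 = 4.15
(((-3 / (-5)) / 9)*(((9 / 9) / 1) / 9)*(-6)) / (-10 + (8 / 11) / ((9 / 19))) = 11 / 2095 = 0.01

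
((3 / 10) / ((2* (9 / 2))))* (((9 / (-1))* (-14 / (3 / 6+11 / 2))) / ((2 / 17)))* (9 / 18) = 119 / 40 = 2.98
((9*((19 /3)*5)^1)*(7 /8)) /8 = 1995 /64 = 31.17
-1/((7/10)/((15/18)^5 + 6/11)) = -405155/299376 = -1.35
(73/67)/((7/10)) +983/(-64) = -414307/30016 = -13.80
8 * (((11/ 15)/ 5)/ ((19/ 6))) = 176/ 475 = 0.37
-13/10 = -1.30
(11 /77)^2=1 /49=0.02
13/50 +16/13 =969/650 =1.49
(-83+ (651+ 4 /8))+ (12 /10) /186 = 176237 /310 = 568.51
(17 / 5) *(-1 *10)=-34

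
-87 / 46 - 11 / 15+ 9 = 4399 / 690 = 6.38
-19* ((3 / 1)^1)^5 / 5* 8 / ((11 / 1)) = -36936 / 55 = -671.56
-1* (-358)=358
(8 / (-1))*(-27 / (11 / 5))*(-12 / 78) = -2160 / 143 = -15.10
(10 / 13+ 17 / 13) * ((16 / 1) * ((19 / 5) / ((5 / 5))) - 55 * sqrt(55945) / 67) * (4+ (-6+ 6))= -1107.95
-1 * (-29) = 29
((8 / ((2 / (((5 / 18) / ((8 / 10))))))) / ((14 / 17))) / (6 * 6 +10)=425 / 11592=0.04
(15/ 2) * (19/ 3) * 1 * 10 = 475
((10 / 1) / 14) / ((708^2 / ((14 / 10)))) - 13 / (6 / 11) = -11946791 / 501264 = -23.83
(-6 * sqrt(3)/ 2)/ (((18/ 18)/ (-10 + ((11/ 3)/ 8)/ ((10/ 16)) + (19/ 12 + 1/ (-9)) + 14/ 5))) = 899 * sqrt(3)/ 60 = 25.95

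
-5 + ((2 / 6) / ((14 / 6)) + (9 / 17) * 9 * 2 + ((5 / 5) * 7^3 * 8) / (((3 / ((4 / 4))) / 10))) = 3267028 / 357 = 9151.34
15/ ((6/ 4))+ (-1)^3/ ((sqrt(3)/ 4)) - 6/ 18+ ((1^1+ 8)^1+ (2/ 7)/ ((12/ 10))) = 397/ 21 - 4 * sqrt(3)/ 3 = 16.60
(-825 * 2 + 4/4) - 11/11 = -1650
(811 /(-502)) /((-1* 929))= 811 /466358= 0.00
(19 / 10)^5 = 2476099 / 100000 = 24.76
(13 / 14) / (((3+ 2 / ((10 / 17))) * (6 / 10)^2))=1625 / 4032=0.40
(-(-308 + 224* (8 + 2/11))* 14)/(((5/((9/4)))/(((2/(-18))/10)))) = 29351/275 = 106.73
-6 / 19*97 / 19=-582 / 361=-1.61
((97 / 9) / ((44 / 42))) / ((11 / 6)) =679 / 121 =5.61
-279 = -279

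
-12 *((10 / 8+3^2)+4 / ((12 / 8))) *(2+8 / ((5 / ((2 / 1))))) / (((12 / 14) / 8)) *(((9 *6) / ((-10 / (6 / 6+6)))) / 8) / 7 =25389 / 5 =5077.80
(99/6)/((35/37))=1221/70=17.44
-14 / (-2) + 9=16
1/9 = 0.11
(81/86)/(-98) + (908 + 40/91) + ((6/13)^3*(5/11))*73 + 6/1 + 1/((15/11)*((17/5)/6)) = 3182037248921/3462551092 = 918.99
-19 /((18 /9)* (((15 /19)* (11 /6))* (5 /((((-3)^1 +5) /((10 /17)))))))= -6137 /1375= -4.46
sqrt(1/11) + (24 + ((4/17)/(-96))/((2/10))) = sqrt(11)/11 + 9787/408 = 24.29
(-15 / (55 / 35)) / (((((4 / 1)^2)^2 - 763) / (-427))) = -8.04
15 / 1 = 15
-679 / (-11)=679 / 11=61.73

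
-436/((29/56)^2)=-1367296/841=-1625.80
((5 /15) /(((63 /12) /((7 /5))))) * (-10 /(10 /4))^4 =1024 /45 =22.76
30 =30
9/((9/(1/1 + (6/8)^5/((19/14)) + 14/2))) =79525/9728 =8.17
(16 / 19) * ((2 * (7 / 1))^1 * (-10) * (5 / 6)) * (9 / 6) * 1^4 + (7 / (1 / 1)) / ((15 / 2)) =-41734 / 285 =-146.44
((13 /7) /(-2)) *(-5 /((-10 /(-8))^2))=104 /35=2.97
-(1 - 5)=4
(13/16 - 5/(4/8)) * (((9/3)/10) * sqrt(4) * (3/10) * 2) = -1323/400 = -3.31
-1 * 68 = -68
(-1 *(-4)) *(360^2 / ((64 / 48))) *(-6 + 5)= -388800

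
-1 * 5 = -5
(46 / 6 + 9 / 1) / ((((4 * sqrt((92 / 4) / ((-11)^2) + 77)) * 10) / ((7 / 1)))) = 77 * sqrt(2335) / 11208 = 0.33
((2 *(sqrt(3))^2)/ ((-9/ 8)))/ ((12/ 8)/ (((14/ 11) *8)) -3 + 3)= -3584/ 99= -36.20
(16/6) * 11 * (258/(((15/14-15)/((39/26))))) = -52976/65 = -815.02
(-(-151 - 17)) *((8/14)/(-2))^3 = -192/49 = -3.92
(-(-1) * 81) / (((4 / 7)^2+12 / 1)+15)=3969 / 1339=2.96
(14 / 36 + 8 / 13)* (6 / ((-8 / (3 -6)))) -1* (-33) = 35.26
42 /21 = 2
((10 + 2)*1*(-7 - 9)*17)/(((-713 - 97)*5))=0.81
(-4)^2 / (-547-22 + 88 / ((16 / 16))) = -16 / 481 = -0.03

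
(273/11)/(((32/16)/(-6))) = -819/11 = -74.45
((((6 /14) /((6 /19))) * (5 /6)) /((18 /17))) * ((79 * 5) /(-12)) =-637925 /18144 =-35.16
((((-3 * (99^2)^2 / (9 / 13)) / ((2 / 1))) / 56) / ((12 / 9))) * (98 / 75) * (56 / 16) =-20396655279 / 1600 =-12747909.55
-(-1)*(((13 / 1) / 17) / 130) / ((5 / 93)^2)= 8649 / 4250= 2.04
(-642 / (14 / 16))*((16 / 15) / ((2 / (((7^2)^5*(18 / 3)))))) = -3316098008832 / 5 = -663219601766.40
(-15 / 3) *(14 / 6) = -35 / 3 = -11.67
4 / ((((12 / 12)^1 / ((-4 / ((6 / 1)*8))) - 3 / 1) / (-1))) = 4 / 15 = 0.27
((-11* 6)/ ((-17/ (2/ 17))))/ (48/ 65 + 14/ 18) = 77220/ 256343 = 0.30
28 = 28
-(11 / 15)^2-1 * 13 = -3046 / 225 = -13.54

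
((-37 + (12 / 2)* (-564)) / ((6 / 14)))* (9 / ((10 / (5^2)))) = -359205 / 2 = -179602.50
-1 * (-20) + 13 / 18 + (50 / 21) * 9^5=17717311 / 126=140613.58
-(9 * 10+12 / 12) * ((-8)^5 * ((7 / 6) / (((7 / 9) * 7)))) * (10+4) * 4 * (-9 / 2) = -161021952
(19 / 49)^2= 361 / 2401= 0.15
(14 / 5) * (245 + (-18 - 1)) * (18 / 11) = 56952 / 55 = 1035.49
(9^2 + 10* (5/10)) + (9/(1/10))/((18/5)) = 111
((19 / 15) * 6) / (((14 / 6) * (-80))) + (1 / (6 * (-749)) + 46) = 20654003 / 449400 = 45.96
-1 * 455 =-455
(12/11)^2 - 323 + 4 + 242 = -75.81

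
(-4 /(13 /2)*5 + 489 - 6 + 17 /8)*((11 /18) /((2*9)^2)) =183821 /202176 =0.91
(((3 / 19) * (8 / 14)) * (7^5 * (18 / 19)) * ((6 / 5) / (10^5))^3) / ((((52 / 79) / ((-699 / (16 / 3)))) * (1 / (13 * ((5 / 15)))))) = -96654917709 / 45125000000000000000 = -0.00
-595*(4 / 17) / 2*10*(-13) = 9100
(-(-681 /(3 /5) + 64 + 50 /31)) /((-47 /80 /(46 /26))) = -60997840 /18941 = -3220.41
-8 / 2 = -4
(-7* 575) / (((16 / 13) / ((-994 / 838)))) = 3879.11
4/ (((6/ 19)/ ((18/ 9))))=76/ 3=25.33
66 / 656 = 33 / 328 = 0.10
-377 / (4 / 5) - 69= -2161 / 4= -540.25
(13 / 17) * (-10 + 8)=-26 / 17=-1.53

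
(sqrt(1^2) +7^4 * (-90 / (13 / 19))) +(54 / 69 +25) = -94423322 / 299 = -315797.06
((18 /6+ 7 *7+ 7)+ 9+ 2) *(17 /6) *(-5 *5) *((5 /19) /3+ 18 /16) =-8225875 /1368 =-6013.07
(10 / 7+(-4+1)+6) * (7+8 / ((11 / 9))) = 4619 / 77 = 59.99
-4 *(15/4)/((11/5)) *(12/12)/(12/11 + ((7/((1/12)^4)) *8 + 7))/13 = -15/33211009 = -0.00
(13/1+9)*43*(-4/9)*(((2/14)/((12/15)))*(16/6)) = -37840/189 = -200.21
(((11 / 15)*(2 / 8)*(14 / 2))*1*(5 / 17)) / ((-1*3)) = -77 / 612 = -0.13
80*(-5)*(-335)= 134000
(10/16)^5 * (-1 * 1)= -3125/32768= -0.10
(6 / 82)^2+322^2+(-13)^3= 170599656 / 1681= 101487.01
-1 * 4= -4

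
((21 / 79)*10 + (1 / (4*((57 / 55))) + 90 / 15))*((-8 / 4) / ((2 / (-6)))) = 160297 / 3002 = 53.40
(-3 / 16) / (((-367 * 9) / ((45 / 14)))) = 15 / 82208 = 0.00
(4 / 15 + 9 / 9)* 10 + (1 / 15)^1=12.73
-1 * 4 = -4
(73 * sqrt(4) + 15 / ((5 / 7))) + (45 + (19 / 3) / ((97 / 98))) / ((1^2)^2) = 63554 / 291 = 218.40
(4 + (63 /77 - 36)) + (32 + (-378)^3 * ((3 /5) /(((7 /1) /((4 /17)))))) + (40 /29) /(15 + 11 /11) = -1089279.47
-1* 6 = -6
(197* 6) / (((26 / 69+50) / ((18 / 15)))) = 122337 / 4345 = 28.16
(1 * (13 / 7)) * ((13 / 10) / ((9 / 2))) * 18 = 338 / 35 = 9.66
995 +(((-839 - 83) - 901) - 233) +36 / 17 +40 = -17321 / 17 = -1018.88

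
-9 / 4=-2.25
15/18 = 5/6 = 0.83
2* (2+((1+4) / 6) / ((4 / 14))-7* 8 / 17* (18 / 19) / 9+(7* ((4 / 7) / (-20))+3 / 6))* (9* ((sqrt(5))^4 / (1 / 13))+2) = 276247333 / 9690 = 28508.50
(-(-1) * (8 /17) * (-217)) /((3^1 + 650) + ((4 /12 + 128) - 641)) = -5208 /7157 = -0.73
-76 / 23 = -3.30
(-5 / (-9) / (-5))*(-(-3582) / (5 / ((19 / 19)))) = -398 / 5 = -79.60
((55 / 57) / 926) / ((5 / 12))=0.00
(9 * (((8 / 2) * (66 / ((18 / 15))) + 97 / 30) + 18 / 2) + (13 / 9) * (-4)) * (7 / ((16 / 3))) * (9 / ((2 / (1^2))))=3939369 / 320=12310.53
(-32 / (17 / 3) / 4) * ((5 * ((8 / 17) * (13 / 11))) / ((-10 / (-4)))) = -4992 / 3179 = -1.57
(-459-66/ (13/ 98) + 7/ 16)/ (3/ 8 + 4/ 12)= -596607/ 442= -1349.79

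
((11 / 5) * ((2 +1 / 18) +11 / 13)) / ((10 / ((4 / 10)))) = 7469 / 29250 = 0.26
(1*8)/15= 8/15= 0.53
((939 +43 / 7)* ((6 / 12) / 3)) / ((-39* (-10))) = 1654 / 4095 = 0.40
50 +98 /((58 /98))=215.59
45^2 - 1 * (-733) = 2758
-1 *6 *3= -18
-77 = -77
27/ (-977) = -27/ 977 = -0.03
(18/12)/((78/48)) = 12/13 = 0.92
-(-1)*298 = 298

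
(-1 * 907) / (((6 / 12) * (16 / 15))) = -13605 / 8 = -1700.62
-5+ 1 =-4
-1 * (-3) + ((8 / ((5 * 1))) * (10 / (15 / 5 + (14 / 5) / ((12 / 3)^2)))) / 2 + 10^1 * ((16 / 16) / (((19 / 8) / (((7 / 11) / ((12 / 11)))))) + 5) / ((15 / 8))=727439 / 21717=33.50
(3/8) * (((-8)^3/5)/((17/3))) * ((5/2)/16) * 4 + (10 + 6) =200/17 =11.76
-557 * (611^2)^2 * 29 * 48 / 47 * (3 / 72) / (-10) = 47898308419559 / 5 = 9579661683911.80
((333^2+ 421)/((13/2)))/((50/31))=690122/65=10617.26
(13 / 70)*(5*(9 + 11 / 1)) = 130 / 7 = 18.57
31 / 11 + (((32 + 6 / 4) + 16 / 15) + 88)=41377 / 330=125.38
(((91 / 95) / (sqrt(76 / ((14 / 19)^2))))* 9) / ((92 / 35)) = 40131* sqrt(19) / 631028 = 0.28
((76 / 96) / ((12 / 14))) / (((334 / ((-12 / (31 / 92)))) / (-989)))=3025351 / 31062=97.40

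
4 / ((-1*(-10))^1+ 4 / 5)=10 / 27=0.37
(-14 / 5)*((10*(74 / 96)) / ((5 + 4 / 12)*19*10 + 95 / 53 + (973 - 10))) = -13727 / 1258088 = -0.01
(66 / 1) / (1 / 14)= 924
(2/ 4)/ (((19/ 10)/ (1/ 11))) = 5/ 209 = 0.02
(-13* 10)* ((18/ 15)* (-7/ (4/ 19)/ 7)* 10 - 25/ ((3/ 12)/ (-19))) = -239590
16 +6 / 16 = 131 / 8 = 16.38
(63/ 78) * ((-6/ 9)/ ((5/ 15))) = -21/ 13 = -1.62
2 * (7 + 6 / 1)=26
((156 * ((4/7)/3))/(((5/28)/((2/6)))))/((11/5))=832/33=25.21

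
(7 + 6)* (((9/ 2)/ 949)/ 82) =0.00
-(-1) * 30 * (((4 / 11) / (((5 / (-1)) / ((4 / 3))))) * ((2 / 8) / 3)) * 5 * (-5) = 200 / 33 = 6.06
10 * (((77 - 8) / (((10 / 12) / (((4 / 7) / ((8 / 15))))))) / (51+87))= 45 / 7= 6.43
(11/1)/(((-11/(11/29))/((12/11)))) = -12/29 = -0.41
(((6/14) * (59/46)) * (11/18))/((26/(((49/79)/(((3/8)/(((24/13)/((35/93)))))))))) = 160952/1535365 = 0.10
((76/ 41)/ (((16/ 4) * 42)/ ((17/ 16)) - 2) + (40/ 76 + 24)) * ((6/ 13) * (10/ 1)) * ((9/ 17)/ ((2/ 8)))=54790421760/ 228454993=239.83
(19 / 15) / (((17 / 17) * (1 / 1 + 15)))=19 / 240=0.08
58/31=1.87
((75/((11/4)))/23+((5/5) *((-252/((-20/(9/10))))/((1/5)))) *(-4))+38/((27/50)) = -5302354/34155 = -155.24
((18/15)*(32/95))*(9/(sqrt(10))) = 864*sqrt(10)/2375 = 1.15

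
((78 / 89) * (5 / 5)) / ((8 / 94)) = 1833 / 178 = 10.30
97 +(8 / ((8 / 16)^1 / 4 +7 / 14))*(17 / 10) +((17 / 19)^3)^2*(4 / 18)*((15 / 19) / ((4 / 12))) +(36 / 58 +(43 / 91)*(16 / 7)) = 49839155517401843 / 412812315863675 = 120.73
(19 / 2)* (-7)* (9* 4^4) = -153216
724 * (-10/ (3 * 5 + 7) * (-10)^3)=3620000/ 11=329090.91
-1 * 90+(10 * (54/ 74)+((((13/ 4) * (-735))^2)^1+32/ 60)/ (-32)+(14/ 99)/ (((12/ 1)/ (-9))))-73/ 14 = -1301182478509/ 7293440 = -178404.49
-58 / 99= -0.59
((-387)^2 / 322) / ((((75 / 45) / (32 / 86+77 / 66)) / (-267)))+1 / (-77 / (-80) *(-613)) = -2489478664931 / 21712460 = -114656.68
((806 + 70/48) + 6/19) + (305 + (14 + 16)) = 521105/456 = 1142.77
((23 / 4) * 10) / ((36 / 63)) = 100.62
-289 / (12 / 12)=-289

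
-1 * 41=-41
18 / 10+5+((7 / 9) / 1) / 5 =313 / 45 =6.96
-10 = -10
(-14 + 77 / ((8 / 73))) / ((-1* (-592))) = 5509 / 4736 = 1.16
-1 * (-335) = 335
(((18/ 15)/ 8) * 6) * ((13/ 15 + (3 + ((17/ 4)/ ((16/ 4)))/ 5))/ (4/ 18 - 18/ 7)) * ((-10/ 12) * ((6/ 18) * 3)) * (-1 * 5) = -61677/ 9472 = -6.51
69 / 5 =13.80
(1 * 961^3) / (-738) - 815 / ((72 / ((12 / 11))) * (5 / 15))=-4881420613 / 4059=-1202616.56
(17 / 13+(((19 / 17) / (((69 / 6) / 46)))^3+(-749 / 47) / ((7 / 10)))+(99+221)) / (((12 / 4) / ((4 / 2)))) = 2328779506 / 9005529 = 258.59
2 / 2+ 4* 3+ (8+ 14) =35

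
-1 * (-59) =59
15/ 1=15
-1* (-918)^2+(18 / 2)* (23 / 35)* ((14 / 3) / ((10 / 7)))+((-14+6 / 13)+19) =-842699.22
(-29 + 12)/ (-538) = 17/ 538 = 0.03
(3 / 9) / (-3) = -1 / 9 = -0.11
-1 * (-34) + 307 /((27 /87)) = 9209 /9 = 1023.22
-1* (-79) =79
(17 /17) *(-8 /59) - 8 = -480 /59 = -8.14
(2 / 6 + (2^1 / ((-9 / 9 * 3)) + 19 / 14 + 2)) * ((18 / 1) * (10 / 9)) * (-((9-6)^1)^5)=-102870 / 7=-14695.71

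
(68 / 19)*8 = 544 / 19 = 28.63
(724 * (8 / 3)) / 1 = 5792 / 3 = 1930.67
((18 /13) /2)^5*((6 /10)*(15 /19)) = 531441 /7054567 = 0.08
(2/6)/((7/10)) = 10/21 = 0.48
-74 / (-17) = 74 / 17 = 4.35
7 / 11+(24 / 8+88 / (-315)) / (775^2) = 1324387552 / 2081165625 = 0.64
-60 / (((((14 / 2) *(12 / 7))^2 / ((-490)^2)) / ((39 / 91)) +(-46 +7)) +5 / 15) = 385875 / 248666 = 1.55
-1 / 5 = -0.20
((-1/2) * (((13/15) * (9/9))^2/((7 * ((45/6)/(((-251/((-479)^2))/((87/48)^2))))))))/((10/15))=5429632/1519559062875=0.00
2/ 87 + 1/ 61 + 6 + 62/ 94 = 1670914/ 249429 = 6.70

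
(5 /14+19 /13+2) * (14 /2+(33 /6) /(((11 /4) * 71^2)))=24525855 /917462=26.73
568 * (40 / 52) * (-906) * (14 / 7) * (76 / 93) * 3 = -782204160 / 403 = -1940953.25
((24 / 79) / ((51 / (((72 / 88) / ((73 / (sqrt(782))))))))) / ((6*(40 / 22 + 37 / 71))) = 0.00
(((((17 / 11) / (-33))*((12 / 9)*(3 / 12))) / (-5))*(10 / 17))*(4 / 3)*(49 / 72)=49 / 29403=0.00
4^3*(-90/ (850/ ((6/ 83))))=-3456/ 7055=-0.49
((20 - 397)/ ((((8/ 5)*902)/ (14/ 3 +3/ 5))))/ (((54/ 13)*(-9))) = 387179/ 10520928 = 0.04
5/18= 0.28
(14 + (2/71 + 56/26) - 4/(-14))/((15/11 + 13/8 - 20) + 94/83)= -1.04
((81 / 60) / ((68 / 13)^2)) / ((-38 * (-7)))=4563 / 24599680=0.00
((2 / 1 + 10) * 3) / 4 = 9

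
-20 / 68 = -5 / 17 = -0.29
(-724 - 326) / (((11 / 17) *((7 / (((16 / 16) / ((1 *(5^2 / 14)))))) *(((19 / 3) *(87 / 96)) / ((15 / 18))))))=-114240 / 6061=-18.85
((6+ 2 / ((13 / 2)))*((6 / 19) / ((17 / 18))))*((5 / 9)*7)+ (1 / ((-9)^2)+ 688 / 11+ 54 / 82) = 10955113484 / 153393669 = 71.42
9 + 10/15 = 29/3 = 9.67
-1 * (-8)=8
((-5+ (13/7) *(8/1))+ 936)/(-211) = -4.48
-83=-83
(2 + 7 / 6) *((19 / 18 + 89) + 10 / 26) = 402097 / 1404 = 286.39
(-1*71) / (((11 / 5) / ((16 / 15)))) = -1136 / 33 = -34.42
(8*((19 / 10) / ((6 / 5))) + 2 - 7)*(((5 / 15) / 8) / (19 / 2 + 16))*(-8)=-0.10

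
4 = 4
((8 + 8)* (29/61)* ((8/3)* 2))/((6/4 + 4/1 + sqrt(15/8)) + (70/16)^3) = 173675511808/381953200863- 486539264* sqrt(30)/381953200863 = 0.45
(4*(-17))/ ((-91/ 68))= 4624/ 91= 50.81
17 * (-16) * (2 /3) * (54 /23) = -9792 /23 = -425.74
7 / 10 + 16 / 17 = 279 / 170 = 1.64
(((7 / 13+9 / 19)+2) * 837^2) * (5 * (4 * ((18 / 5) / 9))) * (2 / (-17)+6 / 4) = 97989987168 / 4199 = 23336505.64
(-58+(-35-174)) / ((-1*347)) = 267 / 347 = 0.77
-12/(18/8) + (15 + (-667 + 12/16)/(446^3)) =10291110181/1064598432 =9.67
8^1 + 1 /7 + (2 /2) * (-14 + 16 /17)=-585 /119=-4.92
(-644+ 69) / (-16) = 35.94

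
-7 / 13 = -0.54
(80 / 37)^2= 6400 / 1369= 4.67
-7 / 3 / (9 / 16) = -112 / 27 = -4.15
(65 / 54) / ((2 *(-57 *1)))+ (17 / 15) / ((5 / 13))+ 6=1375267 / 153900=8.94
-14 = -14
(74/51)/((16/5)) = 185/408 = 0.45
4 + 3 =7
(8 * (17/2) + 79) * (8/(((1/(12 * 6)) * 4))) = 21168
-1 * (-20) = 20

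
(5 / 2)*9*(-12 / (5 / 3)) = -162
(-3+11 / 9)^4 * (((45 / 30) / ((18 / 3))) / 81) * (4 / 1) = 65536 / 531441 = 0.12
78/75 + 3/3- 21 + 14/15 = -1352/75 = -18.03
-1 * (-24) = 24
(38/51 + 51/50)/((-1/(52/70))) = -8359/6375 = -1.31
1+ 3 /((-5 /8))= -19 /5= -3.80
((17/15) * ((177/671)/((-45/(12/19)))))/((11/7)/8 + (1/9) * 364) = -0.00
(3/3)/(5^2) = 0.04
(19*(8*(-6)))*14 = -12768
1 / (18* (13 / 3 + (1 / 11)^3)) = 1331 / 103836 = 0.01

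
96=96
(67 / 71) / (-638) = -0.00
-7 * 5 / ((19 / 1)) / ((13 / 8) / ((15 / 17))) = -4200 / 4199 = -1.00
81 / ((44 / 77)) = 141.75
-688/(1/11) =-7568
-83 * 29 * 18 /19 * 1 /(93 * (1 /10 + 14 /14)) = -144420 /6479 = -22.29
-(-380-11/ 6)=2291/ 6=381.83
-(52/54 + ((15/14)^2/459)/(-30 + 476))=-38638097/40123944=-0.96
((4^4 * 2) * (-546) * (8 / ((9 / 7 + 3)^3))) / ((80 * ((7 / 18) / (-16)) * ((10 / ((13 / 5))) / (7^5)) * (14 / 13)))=926373873152 / 15625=59287927.88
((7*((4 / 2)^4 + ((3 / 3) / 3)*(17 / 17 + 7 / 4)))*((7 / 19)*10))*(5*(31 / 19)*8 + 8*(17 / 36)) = 293585705 / 9747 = 30120.62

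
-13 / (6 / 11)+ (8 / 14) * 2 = -953 / 42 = -22.69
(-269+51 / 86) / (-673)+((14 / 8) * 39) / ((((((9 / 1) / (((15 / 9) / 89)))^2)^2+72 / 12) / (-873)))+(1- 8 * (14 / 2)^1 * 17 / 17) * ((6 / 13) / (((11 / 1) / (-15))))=83661746015176431463 / 2389365848456263508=35.01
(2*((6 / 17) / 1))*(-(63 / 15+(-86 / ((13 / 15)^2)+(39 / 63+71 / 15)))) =7448972 / 100555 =74.08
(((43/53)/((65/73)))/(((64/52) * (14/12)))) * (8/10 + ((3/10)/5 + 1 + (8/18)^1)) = 3255143/2226000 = 1.46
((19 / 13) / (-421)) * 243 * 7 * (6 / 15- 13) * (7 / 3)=4750893 / 27365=173.61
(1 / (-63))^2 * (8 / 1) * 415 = 0.84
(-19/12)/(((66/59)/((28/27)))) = -7847/5346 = -1.47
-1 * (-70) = 70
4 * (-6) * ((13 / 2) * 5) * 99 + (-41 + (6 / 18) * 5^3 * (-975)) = -117886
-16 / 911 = -0.02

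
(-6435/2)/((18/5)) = -3575/4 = -893.75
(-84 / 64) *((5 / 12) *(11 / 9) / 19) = -385 / 10944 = -0.04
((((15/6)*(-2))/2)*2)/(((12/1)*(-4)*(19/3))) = 5/304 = 0.02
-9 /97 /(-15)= 3 /485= 0.01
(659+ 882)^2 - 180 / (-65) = 30870889 / 13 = 2374683.77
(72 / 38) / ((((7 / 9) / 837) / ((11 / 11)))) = 271188 / 133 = 2039.01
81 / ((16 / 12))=243 / 4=60.75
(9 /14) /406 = 9 /5684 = 0.00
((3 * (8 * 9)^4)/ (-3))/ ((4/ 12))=-80621568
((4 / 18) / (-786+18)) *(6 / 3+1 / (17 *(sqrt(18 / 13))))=-1 / 1728 - sqrt(26) / 352512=-0.00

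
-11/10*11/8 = -121/80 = -1.51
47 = 47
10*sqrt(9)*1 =30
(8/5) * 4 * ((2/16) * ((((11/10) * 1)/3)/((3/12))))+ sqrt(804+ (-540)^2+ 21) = 88/75+ 5 * sqrt(11697) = 541.94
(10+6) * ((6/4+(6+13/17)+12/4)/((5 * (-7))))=-3064/595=-5.15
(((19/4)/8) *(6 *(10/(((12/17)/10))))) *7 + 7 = 56637/16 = 3539.81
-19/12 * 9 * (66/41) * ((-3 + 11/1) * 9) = -67716/41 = -1651.61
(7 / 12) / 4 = 7 / 48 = 0.15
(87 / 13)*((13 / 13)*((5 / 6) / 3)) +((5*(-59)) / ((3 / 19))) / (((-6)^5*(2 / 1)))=1.98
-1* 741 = -741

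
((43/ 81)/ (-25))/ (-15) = 43/ 30375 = 0.00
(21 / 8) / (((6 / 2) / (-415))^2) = 1205575 / 24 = 50232.29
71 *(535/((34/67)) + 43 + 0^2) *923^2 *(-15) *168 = -2843299594060380/17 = -167252917297669.41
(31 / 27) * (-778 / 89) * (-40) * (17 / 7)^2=278804080 / 117747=2367.82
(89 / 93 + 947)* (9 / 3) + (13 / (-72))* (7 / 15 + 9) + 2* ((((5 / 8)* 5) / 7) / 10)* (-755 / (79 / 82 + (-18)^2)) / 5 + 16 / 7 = 2220411154282 / 780623865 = 2844.41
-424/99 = -4.28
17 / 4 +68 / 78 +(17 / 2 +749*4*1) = 469501 / 156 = 3009.62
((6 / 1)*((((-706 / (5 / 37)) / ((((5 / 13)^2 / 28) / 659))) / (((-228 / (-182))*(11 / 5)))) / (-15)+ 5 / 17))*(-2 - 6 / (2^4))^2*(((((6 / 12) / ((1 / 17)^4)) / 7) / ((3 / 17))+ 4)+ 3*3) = 1700443019522517488797 / 94248000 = 18042218609652.38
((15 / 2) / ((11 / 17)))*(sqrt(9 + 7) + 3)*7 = 12495 / 22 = 567.95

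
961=961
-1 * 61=-61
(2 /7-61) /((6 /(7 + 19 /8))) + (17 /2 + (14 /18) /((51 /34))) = -259603 /3024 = -85.85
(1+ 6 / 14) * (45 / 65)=0.99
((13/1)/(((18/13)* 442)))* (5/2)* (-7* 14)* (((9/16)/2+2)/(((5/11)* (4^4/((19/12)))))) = -9718709/60162048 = -0.16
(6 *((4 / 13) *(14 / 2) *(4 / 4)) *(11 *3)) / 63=88 / 13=6.77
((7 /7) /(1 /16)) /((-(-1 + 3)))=-8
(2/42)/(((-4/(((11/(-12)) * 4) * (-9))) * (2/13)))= -143/56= -2.55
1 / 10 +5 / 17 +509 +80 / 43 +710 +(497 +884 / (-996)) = 3125934299 / 1820190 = 1717.37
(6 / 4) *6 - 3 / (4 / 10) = 3 / 2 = 1.50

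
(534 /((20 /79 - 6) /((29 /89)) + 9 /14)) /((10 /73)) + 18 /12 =-1242132693 /5450650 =-227.89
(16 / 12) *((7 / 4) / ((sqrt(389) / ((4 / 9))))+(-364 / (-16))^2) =28 *sqrt(389) / 10503+8281 / 12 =690.14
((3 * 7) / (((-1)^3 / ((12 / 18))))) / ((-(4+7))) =14 / 11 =1.27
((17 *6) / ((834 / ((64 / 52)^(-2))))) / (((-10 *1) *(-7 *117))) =221 / 22417920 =0.00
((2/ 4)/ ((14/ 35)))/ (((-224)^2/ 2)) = 5/ 100352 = 0.00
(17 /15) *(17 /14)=289 /210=1.38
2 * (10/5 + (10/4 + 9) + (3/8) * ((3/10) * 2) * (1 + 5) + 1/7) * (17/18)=35683/1260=28.32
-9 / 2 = -4.50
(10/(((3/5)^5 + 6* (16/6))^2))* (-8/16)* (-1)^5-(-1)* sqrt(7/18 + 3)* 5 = 48828125/2524359049 + 5* sqrt(122)/6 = 9.22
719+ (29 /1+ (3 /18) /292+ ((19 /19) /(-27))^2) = 318451355 /425736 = 748.00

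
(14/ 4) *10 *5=175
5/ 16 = 0.31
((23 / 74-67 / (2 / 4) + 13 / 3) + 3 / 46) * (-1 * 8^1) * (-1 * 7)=-7240.28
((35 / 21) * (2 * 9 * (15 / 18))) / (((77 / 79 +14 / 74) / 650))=23749375 / 1701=13962.01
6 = 6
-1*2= -2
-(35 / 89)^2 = -1225 / 7921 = -0.15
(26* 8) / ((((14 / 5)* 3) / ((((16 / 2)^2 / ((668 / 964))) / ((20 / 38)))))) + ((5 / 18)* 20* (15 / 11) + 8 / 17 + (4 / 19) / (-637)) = 4936214071142 / 1133893761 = 4353.33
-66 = -66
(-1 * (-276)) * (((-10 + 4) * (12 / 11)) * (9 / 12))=-14904 / 11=-1354.91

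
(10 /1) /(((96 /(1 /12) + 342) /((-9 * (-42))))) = 210 /83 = 2.53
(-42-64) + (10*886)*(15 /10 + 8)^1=84064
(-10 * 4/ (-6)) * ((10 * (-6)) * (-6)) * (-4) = -9600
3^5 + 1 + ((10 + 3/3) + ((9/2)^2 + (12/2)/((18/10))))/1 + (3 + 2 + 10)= 3523/12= 293.58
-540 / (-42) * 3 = 270 / 7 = 38.57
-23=-23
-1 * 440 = -440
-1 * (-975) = 975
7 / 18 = 0.39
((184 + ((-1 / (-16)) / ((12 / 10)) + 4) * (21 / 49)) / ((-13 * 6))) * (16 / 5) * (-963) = 2671041 / 364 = 7338.02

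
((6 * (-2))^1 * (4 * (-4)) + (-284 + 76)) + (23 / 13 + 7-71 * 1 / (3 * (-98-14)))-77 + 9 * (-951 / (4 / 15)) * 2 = -280759837 / 4368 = -64276.52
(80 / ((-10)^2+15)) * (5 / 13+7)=1536 / 299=5.14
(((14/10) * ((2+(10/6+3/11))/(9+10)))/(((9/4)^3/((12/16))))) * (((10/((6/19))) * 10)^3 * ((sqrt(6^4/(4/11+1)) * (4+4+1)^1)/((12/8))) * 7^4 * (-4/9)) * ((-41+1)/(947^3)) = 80768257024000000 * sqrt(165)/183879754245099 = 5642.20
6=6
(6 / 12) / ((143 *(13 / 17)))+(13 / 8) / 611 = 5055 / 698984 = 0.01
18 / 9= 2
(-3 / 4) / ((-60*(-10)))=-1 / 800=-0.00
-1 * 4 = -4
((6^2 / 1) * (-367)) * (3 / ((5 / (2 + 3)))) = -39636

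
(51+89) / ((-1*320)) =-7 / 16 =-0.44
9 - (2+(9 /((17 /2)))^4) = 479671 /83521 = 5.74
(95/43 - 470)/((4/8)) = -40230/43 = -935.58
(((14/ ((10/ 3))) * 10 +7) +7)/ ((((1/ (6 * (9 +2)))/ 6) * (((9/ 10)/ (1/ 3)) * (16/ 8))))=12320/ 3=4106.67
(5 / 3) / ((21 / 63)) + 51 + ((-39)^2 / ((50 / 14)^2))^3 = 413990356612889 / 244140625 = 1695704.50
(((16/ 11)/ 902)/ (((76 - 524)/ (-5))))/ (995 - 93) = 5/ 250590032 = 0.00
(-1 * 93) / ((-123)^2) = -31 / 5043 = -0.01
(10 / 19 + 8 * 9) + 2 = 1416 / 19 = 74.53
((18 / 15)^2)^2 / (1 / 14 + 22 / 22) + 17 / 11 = 119653 / 34375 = 3.48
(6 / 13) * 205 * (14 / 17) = 77.92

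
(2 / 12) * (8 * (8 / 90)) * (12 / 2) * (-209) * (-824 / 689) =5510912 / 31005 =177.74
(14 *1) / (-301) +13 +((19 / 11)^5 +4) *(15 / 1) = 2102300842 / 6925193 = 303.57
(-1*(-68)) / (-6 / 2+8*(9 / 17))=1156 / 21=55.05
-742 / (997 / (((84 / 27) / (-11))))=0.21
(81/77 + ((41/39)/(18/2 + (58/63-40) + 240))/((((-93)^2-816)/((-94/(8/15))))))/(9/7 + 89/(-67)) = -278388409161/11286532400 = -24.67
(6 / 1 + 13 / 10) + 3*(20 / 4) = 223 / 10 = 22.30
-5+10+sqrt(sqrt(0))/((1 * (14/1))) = 5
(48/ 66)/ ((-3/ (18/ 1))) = -48/ 11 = -4.36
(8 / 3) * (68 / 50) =272 / 75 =3.63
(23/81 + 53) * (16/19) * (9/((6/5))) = 172640/513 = 336.53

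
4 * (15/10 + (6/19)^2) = 2310/361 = 6.40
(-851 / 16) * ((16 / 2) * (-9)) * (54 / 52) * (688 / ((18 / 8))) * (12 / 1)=189698112 / 13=14592162.46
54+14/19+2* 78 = 4004/19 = 210.74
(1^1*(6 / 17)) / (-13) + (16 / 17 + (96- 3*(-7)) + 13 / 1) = 28932 / 221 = 130.91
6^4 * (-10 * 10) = -129600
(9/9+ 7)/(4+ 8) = 2/3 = 0.67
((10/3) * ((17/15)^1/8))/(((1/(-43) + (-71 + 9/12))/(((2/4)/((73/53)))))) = -2279/934254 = -0.00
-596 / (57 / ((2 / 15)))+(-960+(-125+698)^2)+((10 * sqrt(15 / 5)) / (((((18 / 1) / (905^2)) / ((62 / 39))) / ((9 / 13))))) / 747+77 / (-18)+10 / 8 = 253897750 * sqrt(3) / 378729+373195619 / 1140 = 328525.74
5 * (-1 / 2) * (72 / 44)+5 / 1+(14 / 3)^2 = 2246 / 99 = 22.69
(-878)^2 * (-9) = -6937956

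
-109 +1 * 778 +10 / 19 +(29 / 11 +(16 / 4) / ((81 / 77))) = 11443414 / 16929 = 675.97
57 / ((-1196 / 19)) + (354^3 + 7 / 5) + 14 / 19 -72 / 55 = 11088868953457 / 249964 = 44361863.92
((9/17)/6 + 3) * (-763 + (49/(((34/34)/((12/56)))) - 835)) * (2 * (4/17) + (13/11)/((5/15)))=-250364625/12716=-19688.95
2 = 2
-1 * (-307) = 307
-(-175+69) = 106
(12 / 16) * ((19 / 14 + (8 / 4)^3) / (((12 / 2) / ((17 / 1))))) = 2227 / 112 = 19.88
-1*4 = -4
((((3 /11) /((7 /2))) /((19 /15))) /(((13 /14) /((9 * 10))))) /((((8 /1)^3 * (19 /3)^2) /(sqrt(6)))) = 18225 * sqrt(6) /62773568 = 0.00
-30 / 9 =-10 / 3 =-3.33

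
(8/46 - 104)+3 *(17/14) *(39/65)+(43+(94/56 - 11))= -218837/3220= -67.96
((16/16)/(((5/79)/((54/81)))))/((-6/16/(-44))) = 55616/45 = 1235.91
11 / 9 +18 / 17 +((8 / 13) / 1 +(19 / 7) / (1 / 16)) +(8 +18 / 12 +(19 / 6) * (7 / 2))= 3726259 / 55692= 66.91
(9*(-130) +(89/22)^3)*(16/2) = -11753191/1331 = -8830.35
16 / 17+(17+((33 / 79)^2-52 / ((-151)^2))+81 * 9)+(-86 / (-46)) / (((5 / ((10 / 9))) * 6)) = 1122471611499398 / 1502272089837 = 747.18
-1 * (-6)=6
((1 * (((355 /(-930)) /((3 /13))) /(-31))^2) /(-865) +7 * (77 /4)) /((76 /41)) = 72.69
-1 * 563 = -563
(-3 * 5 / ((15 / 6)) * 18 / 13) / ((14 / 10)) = -540 / 91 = -5.93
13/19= 0.68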